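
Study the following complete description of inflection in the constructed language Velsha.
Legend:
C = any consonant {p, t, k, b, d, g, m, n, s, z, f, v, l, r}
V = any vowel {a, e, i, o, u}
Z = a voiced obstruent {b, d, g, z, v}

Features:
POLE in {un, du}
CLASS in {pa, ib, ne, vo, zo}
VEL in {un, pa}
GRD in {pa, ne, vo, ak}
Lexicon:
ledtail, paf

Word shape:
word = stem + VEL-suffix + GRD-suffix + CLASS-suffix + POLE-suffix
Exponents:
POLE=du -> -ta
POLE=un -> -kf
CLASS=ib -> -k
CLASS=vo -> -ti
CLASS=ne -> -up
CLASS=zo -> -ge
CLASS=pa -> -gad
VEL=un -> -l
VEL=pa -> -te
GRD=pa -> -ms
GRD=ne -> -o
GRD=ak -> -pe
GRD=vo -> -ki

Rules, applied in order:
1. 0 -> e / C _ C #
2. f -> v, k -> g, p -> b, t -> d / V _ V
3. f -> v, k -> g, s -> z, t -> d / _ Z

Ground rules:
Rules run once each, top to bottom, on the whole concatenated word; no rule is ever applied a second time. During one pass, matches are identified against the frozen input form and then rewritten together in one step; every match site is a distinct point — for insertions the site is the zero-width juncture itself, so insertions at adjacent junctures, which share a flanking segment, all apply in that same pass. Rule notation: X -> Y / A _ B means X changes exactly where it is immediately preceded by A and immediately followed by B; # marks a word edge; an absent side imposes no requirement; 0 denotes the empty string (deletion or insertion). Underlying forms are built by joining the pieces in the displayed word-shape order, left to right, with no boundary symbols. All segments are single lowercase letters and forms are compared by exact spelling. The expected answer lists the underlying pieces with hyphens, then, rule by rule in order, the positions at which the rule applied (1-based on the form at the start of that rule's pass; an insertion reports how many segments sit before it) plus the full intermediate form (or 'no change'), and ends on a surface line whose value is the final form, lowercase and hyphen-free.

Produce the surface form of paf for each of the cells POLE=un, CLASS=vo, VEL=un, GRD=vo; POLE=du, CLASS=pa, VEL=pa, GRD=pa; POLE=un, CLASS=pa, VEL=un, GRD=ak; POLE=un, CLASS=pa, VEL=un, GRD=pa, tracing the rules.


cell POLE=un, CLASS=vo, VEL=un, GRD=vo:
underlying: paf-l-ki-ti-kf
1. 0 -> e / C _ C #: inserts after position(s) 9: paflkitikef
2. f -> v, k -> g, p -> b, t -> d / V _ V: fires at position(s) 7, 9: paflkidigef
3. f -> v, k -> g, s -> z, t -> d / _ Z: no change
surface: paflkidigef

cell POLE=du, CLASS=pa, VEL=pa, GRD=pa:
underlying: paf-te-ms-gad-ta
1. 0 -> e / C _ C #: no change
2. f -> v, k -> g, p -> b, t -> d / V _ V: no change
3. f -> v, k -> g, s -> z, t -> d / _ Z: fires at position(s) 7: paftemzgadta
surface: paftemzgadta

cell POLE=un, CLASS=pa, VEL=un, GRD=ak:
underlying: paf-l-pe-gad-kf
1. 0 -> e / C _ C #: inserts after position(s) 10: paflpegadkef
2. f -> v, k -> g, p -> b, t -> d / V _ V: no change
3. f -> v, k -> g, s -> z, t -> d / _ Z: no change
surface: paflpegadkef

cell POLE=un, CLASS=pa, VEL=un, GRD=pa:
underlying: paf-l-ms-gad-kf
1. 0 -> e / C _ C #: inserts after position(s) 10: paflmsgadkef
2. f -> v, k -> g, p -> b, t -> d / V _ V: no change
3. f -> v, k -> g, s -> z, t -> d / _ Z: fires at position(s) 6: paflmzgadkef
surface: paflmzgadkef


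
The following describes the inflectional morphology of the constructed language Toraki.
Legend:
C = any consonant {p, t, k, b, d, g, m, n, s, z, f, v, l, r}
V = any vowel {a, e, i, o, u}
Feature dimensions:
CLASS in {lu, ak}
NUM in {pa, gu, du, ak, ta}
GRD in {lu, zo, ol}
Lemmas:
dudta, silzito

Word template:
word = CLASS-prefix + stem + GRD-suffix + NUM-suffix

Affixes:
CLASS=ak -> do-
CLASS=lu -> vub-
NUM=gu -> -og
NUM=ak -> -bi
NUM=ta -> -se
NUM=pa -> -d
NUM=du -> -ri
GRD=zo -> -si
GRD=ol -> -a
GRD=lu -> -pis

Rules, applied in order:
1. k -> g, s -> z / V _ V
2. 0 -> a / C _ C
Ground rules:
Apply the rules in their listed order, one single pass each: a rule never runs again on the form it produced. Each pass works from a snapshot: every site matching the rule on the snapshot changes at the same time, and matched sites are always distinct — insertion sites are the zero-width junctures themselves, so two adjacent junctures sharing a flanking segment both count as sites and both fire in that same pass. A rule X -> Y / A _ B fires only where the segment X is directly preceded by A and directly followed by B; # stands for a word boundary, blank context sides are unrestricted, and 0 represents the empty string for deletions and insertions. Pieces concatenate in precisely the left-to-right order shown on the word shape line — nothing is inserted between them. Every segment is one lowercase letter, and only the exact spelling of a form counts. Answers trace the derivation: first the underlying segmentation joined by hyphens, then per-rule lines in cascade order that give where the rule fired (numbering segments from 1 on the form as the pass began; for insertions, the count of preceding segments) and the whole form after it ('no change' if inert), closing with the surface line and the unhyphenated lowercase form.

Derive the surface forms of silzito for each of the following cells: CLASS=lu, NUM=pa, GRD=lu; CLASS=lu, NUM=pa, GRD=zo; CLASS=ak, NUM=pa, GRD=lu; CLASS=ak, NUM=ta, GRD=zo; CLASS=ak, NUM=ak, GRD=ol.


cell CLASS=lu, NUM=pa, GRD=lu:
underlying: vub-silzito-pis-d
1. k -> g, s -> z / V _ V: no change
2. 0 -> a / C _ C: inserts after position(s) 3, 6, 13: vubasilazitopisad
surface: vubasilazitopisad

cell CLASS=lu, NUM=pa, GRD=zo:
underlying: vub-silzito-si-d
1. k -> g, s -> z / V _ V: fires at position(s) 11: vubsilzitozid
2. 0 -> a / C _ C: inserts after position(s) 3, 6: vubasilazitozid
surface: vubasilazitozid

cell CLASS=ak, NUM=pa, GRD=lu:
underlying: do-silzito-pis-d
1. k -> g, s -> z / V _ V: fires at position(s) 3: dozilzitopisd
2. 0 -> a / C _ C: inserts after position(s) 5, 12: dozilazitopisad
surface: dozilazitopisad

cell CLASS=ak, NUM=ta, GRD=zo:
underlying: do-silzito-si-se
1. k -> g, s -> z / V _ V: fires at position(s) 3, 10, 12: dozilzitozize
2. 0 -> a / C _ C: inserts after position(s) 5: dozilazitozize
surface: dozilazitozize

cell CLASS=ak, NUM=ak, GRD=ol:
underlying: do-silzito-a-bi
1. k -> g, s -> z / V _ V: fires at position(s) 3: dozilzitoabi
2. 0 -> a / C _ C: inserts after position(s) 5: dozilazitoabi
surface: dozilazitoabi


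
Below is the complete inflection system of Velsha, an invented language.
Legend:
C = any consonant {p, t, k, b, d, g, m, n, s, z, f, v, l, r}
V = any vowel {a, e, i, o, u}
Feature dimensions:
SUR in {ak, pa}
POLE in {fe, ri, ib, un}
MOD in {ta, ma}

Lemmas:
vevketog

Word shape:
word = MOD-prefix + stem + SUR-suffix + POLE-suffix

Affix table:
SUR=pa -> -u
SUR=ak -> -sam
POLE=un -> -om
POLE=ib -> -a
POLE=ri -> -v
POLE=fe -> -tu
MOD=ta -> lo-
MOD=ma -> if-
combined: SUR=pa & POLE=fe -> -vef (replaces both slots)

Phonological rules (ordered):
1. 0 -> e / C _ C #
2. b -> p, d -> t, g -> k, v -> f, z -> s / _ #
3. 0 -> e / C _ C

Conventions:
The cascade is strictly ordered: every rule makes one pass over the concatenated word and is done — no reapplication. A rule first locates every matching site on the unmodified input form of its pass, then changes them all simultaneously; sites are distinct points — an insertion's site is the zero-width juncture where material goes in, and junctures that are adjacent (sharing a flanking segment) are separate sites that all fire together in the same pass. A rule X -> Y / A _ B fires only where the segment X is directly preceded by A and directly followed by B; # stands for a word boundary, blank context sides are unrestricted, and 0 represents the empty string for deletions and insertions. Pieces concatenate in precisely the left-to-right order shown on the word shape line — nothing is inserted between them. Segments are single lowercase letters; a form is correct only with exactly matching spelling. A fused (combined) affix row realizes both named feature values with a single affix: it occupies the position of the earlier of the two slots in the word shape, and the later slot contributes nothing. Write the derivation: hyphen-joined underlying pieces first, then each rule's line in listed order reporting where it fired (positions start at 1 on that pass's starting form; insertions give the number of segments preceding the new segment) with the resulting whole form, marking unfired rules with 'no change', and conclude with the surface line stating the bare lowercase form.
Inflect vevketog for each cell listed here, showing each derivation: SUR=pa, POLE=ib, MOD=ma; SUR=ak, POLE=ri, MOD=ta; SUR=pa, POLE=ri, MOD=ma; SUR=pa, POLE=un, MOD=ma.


cell SUR=pa, POLE=ib, MOD=ma:
underlying: if-vevketog-u-a
1. 0 -> e / C _ C #: no change
2. b -> p, d -> t, g -> k, v -> f, z -> s / _ #: no change
3. 0 -> e / C _ C: inserts after position(s) 2, 5: ifeveveketogua
surface: ifeveveketogua

cell SUR=ak, POLE=ri, MOD=ta:
underlying: lo-vevketog-sam-v
1. 0 -> e / C _ C #: inserts after position(s) 13: lovevketogsamev
2. b -> p, d -> t, g -> k, v -> f, z -> s / _ #: fires at position(s) 15: lovevketogsamef
3. 0 -> e / C _ C: inserts after position(s) 5, 10: loveveketogesamef
surface: loveveketogesamef

cell SUR=pa, POLE=ri, MOD=ma:
underlying: if-vevketog-u-v
1. 0 -> e / C _ C #: no change
2. b -> p, d -> t, g -> k, v -> f, z -> s / _ #: fires at position(s) 12: ifvevketoguf
3. 0 -> e / C _ C: inserts after position(s) 2, 5: ifeveveketoguf
surface: ifeveveketoguf

cell SUR=pa, POLE=un, MOD=ma:
underlying: if-vevketog-u-om
1. 0 -> e / C _ C #: no change
2. b -> p, d -> t, g -> k, v -> f, z -> s / _ #: no change
3. 0 -> e / C _ C: inserts after position(s) 2, 5: ifeveveketoguom
surface: ifeveveketoguom


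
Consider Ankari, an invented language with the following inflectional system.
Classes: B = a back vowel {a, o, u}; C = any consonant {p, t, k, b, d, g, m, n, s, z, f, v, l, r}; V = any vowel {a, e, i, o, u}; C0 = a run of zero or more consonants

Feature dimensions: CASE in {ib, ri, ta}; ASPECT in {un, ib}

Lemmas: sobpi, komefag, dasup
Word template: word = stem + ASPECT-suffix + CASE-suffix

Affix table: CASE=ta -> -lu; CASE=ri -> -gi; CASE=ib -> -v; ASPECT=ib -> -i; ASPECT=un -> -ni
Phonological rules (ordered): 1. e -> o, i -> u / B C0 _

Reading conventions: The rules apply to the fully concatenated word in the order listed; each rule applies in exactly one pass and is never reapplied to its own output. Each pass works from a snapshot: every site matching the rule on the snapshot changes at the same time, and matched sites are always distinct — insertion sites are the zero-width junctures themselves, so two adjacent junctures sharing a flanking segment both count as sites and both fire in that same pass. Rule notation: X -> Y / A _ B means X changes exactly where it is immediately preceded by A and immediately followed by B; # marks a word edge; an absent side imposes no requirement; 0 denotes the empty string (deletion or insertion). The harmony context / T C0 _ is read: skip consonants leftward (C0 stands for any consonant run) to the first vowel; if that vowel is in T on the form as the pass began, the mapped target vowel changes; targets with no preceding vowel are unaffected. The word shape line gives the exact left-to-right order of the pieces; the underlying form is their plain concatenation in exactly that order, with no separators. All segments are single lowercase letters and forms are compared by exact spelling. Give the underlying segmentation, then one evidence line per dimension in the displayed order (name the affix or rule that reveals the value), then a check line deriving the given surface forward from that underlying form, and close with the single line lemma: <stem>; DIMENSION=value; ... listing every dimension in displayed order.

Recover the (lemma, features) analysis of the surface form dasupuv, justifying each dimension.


underlying: dasup-i-v
CASE=ib - signalled by the affix -v
ASPECT=ib - signalled by the affix -i
check: dasupiv -> dasupuv
lemma: dasup; CASE=ib; ASPECT=ib


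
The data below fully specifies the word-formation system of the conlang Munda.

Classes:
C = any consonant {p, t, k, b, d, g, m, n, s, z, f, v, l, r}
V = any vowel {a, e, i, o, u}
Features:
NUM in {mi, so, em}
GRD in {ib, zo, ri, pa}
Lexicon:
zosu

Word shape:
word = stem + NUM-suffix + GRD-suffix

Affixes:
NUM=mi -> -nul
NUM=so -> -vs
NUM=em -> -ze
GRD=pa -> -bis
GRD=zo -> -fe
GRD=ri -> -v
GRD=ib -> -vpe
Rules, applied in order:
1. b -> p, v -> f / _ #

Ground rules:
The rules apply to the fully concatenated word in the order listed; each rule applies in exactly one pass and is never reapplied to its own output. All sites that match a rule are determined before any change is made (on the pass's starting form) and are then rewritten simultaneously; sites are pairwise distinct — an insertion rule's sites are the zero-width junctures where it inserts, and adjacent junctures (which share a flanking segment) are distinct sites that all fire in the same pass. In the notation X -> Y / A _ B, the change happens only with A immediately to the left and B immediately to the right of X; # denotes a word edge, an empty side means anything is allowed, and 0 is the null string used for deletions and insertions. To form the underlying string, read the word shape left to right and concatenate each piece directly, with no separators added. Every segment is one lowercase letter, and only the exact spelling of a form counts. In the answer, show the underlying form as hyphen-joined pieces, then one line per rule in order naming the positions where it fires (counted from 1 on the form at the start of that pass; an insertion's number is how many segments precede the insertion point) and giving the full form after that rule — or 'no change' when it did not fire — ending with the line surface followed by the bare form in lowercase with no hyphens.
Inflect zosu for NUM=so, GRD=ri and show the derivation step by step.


underlying: zosu-vs-v
1. b -> p, v -> f / _ #: fires at position(s) 7: zosuvsf
surface: zosuvsf


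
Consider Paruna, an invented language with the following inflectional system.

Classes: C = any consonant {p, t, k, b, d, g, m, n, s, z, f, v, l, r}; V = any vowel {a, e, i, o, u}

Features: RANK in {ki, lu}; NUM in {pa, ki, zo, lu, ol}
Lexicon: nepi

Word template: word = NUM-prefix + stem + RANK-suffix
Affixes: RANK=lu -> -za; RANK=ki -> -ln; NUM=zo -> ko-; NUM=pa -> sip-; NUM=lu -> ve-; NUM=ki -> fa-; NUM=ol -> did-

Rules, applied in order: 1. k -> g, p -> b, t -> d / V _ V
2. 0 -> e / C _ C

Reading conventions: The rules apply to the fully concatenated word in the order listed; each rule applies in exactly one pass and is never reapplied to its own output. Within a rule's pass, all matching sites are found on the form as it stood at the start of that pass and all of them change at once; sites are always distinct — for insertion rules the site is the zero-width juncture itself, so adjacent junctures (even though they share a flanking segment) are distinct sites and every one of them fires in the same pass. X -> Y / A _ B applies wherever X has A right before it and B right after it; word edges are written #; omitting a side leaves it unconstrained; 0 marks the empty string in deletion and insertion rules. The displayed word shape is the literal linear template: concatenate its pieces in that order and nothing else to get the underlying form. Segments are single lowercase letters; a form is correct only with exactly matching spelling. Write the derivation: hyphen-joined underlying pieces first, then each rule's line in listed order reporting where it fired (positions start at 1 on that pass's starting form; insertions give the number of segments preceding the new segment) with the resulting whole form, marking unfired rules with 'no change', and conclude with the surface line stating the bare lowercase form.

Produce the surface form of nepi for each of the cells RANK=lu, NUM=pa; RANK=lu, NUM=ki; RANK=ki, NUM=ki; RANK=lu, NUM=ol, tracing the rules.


cell RANK=lu, NUM=pa:
underlying: sip-nepi-za
1. k -> g, p -> b, t -> d / V _ V: fires at position(s) 6: sipnebiza
2. 0 -> e / C _ C: inserts after position(s) 3: sipenebiza
surface: sipenebiza

cell RANK=lu, NUM=ki:
underlying: fa-nepi-za
1. k -> g, p -> b, t -> d / V _ V: fires at position(s) 5: fanebiza
2. 0 -> e / C _ C: no change
surface: fanebiza

cell RANK=ki, NUM=ki:
underlying: fa-nepi-ln
1. k -> g, p -> b, t -> d / V _ V: fires at position(s) 5: fanebiln
2. 0 -> e / C _ C: inserts after position(s) 7: fanebilen
surface: fanebilen

cell RANK=lu, NUM=ol:
underlying: did-nepi-za
1. k -> g, p -> b, t -> d / V _ V: fires at position(s) 6: didnebiza
2. 0 -> e / C _ C: inserts after position(s) 3: didenebiza
surface: didenebiza


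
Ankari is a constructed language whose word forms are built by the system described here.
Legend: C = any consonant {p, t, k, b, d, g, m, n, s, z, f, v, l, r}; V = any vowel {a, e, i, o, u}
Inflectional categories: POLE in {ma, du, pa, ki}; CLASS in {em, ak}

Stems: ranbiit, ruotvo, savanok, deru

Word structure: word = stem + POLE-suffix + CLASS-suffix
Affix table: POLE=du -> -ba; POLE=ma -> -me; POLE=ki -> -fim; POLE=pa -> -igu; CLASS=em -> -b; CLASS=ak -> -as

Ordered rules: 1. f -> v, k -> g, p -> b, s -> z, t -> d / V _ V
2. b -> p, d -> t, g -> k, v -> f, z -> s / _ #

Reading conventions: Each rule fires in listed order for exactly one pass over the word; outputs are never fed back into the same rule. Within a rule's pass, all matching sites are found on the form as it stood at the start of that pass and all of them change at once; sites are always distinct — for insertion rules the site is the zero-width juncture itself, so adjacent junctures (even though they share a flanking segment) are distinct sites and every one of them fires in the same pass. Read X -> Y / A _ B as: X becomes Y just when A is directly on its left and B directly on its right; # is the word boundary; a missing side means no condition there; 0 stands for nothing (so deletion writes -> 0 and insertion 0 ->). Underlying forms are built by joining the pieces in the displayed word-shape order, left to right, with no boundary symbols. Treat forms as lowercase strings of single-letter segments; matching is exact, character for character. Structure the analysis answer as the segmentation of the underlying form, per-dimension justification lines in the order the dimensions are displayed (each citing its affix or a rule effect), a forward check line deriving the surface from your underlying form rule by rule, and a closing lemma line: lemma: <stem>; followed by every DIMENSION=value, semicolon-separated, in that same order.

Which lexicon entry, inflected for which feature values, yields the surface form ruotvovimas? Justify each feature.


underlying: ruotvo-fim-as
POLE=ki - signalled by the affix -fim
CLASS=ak - signalled by the affix -as
check: ruotvofimas -> ruotvovimas -> ruotvovimas
lemma: ruotvo; POLE=ki; CLASS=ak


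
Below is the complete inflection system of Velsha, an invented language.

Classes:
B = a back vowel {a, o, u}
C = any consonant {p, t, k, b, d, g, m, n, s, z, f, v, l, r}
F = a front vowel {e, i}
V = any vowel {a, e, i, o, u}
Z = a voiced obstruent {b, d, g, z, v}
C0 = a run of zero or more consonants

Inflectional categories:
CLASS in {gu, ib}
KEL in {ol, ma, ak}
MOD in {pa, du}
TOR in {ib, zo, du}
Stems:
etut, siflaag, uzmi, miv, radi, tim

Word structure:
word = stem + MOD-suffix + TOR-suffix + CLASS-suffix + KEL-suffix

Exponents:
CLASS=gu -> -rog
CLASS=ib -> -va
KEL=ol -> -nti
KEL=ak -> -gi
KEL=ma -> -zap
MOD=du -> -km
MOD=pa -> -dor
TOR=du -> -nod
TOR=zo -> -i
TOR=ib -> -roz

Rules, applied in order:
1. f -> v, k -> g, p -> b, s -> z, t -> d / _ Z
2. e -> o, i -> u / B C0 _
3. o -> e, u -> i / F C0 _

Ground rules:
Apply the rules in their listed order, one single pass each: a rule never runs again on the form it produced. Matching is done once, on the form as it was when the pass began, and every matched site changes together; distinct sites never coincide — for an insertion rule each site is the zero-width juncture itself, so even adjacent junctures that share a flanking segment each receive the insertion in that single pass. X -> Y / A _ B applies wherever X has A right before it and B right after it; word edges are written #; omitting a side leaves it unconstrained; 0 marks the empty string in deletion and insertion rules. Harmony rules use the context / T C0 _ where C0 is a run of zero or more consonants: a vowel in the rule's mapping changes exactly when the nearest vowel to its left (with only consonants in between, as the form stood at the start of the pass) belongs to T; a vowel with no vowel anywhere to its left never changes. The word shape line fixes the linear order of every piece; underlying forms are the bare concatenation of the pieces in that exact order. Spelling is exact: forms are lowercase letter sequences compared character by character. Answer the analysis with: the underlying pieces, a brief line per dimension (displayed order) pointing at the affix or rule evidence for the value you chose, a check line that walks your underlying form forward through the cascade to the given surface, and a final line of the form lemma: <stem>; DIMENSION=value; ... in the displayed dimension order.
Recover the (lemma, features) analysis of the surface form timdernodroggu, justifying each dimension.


underlying: tim-dor-nod-rog-gi
CLASS=gu - signalled by the affix -rog
KEL=ak - signalled by the affix -gi
MOD=pa - signalled by the affix -dor
TOR=du - signalled by the affix -nod
check: timdornodroggi -> timdornodroggi -> timdornodroggu -> timdernodroggu
lemma: tim; CLASS=gu; KEL=ak; MOD=pa; TOR=du


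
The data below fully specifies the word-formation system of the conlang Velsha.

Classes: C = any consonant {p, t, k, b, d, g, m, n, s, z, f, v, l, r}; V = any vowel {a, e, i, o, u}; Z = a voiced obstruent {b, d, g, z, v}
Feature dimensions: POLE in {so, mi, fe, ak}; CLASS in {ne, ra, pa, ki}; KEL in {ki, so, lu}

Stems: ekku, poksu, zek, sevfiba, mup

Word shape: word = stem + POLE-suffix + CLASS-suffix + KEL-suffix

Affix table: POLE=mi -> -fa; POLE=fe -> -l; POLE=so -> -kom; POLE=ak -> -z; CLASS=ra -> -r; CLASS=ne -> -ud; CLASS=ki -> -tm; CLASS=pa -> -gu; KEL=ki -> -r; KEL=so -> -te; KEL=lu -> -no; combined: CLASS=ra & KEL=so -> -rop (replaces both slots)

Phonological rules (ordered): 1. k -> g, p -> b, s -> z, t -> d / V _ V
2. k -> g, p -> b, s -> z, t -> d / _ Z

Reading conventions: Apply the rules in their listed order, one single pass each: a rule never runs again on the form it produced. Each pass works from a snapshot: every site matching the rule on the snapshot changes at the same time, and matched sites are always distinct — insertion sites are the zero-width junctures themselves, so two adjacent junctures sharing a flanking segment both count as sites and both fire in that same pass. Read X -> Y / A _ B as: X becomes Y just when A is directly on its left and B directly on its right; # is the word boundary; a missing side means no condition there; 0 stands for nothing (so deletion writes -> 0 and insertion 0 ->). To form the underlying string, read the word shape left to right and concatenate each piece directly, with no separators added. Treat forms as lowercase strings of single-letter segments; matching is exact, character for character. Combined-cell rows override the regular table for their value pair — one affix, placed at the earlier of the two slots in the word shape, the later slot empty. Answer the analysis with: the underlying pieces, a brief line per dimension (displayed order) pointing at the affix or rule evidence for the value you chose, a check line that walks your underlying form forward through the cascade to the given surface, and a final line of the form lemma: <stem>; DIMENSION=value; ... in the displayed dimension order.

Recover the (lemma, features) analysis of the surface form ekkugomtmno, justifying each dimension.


underlying: ekku-kom-tm-no
POLE=so - signalled by the affix -kom
CLASS=ki - signalled by the affix -tm
KEL=lu - signalled by the affix -no
check: ekkukomtmno -> ekkugomtmno -> ekkugomtmno
lemma: ekku; POLE=so; CLASS=ki; KEL=lu


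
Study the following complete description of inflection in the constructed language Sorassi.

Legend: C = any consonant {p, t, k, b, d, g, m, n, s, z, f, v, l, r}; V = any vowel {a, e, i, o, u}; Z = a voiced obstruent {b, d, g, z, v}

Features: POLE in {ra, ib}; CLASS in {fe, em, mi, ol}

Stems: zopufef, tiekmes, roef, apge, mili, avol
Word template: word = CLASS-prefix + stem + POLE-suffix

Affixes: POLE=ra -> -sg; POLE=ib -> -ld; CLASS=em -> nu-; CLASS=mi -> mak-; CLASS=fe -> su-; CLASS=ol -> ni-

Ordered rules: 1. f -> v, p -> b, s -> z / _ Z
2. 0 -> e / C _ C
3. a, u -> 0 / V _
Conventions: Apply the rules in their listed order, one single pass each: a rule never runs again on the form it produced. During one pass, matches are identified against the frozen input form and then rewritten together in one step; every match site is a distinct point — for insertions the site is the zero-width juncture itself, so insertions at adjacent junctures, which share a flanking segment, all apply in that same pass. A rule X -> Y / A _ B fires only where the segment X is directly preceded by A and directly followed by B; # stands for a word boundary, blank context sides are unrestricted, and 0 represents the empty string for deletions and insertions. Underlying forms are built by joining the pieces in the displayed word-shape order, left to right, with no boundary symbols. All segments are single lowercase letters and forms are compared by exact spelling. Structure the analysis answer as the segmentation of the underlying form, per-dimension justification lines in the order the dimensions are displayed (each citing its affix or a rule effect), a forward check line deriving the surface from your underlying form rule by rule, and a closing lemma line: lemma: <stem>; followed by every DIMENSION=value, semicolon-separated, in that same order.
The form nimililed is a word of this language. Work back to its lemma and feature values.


underlying: ni-mili-ld
POLE=ib - signalled by the affix -ld
CLASS=ol - signalled by the affix ni-
check: nimilild -> nimilild -> nimililed -> nimililed
lemma: mili; POLE=ib; CLASS=ol


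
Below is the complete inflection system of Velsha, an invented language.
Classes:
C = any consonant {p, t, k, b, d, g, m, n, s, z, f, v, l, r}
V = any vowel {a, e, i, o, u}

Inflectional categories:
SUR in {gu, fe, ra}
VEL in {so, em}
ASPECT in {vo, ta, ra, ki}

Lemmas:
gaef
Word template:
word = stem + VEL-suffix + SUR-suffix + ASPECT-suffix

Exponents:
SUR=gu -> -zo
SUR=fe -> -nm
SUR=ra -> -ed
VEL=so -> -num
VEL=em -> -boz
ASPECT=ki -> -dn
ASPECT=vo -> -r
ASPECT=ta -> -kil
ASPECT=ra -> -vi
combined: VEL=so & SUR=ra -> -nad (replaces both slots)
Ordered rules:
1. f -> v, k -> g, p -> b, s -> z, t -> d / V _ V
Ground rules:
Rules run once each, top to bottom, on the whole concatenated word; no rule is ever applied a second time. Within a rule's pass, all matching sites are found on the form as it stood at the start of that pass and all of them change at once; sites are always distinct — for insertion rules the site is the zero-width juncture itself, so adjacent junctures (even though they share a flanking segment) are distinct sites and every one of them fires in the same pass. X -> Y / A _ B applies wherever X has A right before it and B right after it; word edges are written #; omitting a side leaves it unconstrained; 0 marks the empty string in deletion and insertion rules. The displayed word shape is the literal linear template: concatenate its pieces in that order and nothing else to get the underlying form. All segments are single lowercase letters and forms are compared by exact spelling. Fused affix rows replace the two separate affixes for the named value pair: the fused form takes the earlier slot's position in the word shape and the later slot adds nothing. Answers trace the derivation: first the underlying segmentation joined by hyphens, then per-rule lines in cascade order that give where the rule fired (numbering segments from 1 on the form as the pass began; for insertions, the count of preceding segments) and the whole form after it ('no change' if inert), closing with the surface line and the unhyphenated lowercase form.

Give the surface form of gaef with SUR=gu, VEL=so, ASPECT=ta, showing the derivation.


underlying: gaef-num-zo-kil
1. f -> v, k -> g, p -> b, s -> z, t -> d / V _ V: fires at position(s) 10: gaefnumzogil
surface: gaefnumzogil


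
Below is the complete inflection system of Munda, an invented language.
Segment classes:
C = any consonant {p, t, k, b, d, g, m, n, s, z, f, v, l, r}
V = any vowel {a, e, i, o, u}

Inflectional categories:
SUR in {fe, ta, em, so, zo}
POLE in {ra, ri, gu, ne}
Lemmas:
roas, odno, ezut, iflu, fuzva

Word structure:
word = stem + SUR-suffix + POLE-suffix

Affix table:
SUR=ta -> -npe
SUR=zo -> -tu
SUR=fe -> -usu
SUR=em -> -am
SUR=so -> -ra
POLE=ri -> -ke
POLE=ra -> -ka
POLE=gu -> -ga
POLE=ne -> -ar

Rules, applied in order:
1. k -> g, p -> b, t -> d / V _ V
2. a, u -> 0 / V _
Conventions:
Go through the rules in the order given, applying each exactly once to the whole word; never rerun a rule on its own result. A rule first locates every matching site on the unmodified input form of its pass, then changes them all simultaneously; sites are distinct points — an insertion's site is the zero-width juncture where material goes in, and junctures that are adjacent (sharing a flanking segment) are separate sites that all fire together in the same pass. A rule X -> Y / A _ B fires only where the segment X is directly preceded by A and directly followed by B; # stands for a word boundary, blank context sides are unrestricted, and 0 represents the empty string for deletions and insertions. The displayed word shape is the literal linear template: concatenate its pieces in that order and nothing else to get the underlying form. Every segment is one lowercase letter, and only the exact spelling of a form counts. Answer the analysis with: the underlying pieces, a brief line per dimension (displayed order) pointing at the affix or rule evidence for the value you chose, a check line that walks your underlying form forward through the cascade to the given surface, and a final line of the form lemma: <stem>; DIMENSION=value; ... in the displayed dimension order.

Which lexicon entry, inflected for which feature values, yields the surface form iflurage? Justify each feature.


underlying: iflu-ra-ke
SUR=so - signalled by the affix -ra
POLE=ri - signalled by the affix -ke
check: iflurake -> iflurage -> iflurage
lemma: iflu; SUR=so; POLE=ri


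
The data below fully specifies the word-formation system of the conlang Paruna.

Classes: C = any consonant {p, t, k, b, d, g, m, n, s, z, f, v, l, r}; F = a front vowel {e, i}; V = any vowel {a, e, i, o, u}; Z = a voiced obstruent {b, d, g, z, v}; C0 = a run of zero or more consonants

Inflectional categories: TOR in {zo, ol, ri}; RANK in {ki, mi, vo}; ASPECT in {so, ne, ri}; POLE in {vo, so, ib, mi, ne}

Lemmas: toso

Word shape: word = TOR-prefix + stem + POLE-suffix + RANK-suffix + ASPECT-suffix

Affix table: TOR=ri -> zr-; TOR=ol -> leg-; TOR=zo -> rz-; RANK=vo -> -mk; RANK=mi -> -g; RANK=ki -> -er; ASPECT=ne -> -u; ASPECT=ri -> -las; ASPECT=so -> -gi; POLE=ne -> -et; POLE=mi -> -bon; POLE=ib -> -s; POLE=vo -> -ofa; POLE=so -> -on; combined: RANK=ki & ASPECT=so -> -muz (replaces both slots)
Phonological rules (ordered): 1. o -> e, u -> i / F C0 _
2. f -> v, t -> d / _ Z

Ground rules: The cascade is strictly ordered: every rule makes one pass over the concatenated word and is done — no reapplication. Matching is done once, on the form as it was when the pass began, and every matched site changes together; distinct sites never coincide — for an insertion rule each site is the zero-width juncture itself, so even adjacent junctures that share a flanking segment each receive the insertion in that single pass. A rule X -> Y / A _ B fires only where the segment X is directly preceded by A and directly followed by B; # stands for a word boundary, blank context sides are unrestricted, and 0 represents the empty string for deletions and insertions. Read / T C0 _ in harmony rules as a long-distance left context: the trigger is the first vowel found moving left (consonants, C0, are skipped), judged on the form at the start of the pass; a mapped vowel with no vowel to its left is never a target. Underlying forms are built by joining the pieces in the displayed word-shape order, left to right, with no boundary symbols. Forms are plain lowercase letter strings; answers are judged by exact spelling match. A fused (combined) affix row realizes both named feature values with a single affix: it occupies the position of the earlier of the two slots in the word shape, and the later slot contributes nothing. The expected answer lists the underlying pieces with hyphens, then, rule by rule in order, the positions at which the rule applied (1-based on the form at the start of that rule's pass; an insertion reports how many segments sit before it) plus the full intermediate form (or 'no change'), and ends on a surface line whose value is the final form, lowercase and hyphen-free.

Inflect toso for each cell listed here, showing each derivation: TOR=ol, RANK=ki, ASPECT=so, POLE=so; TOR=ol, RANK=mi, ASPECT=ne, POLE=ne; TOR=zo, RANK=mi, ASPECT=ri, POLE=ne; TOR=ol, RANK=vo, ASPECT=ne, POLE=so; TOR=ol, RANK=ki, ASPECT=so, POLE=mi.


cell TOR=ol, RANK=ki, ASPECT=so, POLE=so:
underlying: leg-toso-on-muz
1. o -> e, u -> i / F C0 _: fires at position(s) 5: legtesoonmuz
2. f -> v, t -> d / _ Z: no change
surface: legtesoonmuz

cell TOR=ol, RANK=mi, ASPECT=ne, POLE=ne:
underlying: leg-toso-et-g-u
1. o -> e, u -> i / F C0 _: fires at position(s) 5, 11: legtesoetgi
2. f -> v, t -> d / _ Z: fires at position(s) 9: legtesoedgi
surface: legtesoedgi

cell TOR=zo, RANK=mi, ASPECT=ri, POLE=ne:
underlying: rz-toso-et-g-las
1. o -> e, u -> i / F C0 _: no change
2. f -> v, t -> d / _ Z: fires at position(s) 8: rztosoedglas
surface: rztosoedglas

cell TOR=ol, RANK=vo, ASPECT=ne, POLE=so:
underlying: leg-toso-on-mk-u
1. o -> e, u -> i / F C0 _: fires at position(s) 5: legtesoonmku
2. f -> v, t -> d / _ Z: no change
surface: legtesoonmku

cell TOR=ol, RANK=ki, ASPECT=so, POLE=mi:
underlying: leg-toso-bon-muz
1. o -> e, u -> i / F C0 _: fires at position(s) 5: legtesobonmuz
2. f -> v, t -> d / _ Z: no change
surface: legtesobonmuz


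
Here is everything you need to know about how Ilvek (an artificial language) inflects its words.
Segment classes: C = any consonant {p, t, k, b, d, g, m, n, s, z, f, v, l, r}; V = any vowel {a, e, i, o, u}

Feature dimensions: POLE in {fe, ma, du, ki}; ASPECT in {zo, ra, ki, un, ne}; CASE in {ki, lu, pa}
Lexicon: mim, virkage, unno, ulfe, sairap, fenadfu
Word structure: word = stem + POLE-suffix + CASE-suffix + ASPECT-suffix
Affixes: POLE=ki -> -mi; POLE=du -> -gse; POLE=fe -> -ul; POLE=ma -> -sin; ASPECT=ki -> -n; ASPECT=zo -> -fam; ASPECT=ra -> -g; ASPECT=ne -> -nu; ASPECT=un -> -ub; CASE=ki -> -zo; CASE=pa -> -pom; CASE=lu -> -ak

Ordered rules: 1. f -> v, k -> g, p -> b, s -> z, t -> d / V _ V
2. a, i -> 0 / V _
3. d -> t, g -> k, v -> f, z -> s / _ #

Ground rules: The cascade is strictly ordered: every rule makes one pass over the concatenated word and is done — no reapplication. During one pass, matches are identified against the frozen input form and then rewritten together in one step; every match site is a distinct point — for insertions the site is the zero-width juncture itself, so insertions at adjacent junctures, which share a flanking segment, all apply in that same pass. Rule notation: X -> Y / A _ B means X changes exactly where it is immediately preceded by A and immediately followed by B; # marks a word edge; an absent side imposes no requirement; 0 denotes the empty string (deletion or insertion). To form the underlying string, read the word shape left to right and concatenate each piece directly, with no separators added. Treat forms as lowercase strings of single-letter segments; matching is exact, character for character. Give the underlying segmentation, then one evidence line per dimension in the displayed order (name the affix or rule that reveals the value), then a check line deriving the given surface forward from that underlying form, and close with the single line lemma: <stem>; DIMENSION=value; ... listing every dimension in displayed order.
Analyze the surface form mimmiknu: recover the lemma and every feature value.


underlying: mim-mi-ak-nu
POLE=ki - signalled by the affix -mi
ASPECT=ne - signalled by the affix -nu
CASE=lu - signalled by the affix -ak
check: mimmiaknu -> mimmiaknu -> mimmiknu -> mimmiknu
lemma: mim; POLE=ki; ASPECT=ne; CASE=lu


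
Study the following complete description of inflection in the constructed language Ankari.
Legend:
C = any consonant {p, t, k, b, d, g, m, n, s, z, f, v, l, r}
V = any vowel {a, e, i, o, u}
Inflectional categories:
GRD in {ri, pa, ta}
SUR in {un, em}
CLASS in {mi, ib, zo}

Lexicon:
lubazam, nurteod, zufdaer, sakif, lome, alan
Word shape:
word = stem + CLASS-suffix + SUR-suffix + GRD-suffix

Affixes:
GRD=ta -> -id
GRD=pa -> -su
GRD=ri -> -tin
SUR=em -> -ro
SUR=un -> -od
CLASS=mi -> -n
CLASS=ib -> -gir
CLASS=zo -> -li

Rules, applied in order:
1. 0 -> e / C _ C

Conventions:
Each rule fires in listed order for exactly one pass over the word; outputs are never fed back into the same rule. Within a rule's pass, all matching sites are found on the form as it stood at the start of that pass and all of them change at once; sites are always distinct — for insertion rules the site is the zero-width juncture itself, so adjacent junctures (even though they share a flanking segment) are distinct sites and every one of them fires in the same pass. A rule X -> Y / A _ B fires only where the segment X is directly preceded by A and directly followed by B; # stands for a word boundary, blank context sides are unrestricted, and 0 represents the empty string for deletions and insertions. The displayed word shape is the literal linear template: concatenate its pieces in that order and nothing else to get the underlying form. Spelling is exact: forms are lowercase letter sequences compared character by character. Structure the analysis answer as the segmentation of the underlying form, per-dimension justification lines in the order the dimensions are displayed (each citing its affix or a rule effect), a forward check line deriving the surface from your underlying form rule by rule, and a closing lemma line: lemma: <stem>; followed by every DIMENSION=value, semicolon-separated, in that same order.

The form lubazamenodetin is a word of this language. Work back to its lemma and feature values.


underlying: lubazam-n-od-tin
GRD=ri - signalled by the affix -tin
SUR=un - signalled by the affix -od
CLASS=mi - signalled by the affix -n
check: lubazamnodtin -> lubazamenodetin
lemma: lubazam; GRD=ri; SUR=un; CLASS=mi


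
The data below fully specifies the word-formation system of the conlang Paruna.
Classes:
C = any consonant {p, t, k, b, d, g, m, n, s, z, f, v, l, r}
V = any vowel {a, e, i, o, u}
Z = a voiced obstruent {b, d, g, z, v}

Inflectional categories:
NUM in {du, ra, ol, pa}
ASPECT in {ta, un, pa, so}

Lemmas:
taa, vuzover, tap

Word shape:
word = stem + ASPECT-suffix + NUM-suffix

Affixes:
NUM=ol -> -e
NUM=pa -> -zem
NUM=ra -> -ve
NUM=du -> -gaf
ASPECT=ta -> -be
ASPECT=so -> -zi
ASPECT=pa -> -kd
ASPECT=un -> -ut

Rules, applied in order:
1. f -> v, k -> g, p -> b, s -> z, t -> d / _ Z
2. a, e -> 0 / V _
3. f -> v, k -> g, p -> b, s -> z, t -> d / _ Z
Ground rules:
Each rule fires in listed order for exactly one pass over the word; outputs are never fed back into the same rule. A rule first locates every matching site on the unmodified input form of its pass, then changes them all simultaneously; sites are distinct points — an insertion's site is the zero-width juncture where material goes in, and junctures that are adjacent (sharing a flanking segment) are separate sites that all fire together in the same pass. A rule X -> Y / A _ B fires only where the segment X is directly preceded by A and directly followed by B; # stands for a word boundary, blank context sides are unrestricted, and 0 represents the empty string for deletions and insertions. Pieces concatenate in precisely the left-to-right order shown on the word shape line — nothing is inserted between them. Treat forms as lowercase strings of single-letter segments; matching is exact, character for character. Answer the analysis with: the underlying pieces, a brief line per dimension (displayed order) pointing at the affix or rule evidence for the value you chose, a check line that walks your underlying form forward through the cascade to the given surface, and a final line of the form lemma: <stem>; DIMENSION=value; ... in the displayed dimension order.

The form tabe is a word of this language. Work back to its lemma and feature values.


underlying: taa-be-e
NUM=ol - signalled by the affix -e
ASPECT=ta - signalled by the affix -be
check: taabee -> taabee -> tabe -> tabe
lemma: taa; NUM=ol; ASPECT=ta
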